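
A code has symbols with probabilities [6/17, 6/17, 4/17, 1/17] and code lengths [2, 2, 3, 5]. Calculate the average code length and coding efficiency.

Average length L = Σ p_i × l_i = 2.4118 bits
Entropy H = 1.7922 bits
Efficiency η = H/L × 100% = 74.31%


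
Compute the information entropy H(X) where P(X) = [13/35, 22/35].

H(X) = -Σ p(x) log₂ p(x)
  -13/35 × log₂(13/35) = 0.5307
  -22/35 × log₂(22/35) = 0.4210
H(X) = 0.9518 bits


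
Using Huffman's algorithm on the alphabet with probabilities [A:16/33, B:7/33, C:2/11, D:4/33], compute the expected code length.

Huffman tree construction:
Combine smallest probabilities repeatedly
Resulting codes:
  A: 0 (length 1)
  B: 10 (length 2)
  C: 111 (length 3)
  D: 110 (length 3)
Average length = Σ p(s) × length(s) = 1.8182 bits


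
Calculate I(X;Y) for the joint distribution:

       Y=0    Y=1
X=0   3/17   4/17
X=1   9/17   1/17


H(X) = 0.9774, H(Y) = 0.8740, H(X,Y) = 1.6590
I(X;Y) = H(X) + H(Y) - H(X,Y) = 0.1924 bits


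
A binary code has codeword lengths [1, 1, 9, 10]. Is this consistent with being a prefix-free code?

Kraft inequality: Σ 2^(-l_i) ≤ 1 for prefix-free code
Calculating: 2^(-1) + 2^(-1) + 2^(-9) + 2^(-10)
= 0.5 + 0.5 + 0.001953125 + 0.0009765625
= 1.0029
Since 1.0029 > 1, prefix-free code does not exist


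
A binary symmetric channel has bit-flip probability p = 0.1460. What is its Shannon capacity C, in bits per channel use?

For BSC with error probability p:
C = 1 - H(p) where H(p) is binary entropy
H(0.1460) = -0.1460 × log₂(0.1460) - 0.8540 × log₂(0.8540)
H(p) = 0.5997
C = 1 - 0.5997 = 0.4003 bits/use


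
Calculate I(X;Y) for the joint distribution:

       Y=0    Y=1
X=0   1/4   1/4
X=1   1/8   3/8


H(X) = 1.0000, H(Y) = 0.9544, H(X,Y) = 1.9056
I(X;Y) = H(X) + H(Y) - H(X,Y) = 0.0488 bits


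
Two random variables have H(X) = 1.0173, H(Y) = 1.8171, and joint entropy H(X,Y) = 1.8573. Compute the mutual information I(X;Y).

I(X;Y) = H(X) + H(Y) - H(X,Y)
I(X;Y) = 1.0173 + 1.8171 - 1.8573 = 0.9771 bits


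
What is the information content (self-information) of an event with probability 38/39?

Information content I(x) = -log₂(p(x))
I = -log₂(38/39) = -log₂(0.9744)
I = 0.0375 bits


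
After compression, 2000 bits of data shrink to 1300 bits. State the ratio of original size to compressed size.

Compression ratio = Original / Compressed
= 2000 / 1300 = 1.54:1


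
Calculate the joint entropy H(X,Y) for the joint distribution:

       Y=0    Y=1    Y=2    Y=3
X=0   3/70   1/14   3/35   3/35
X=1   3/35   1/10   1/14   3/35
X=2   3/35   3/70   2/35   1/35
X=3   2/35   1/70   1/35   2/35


H(X,Y) = -Σ p(x,y) log₂ p(x,y)
  p(0,0)=3/70: -0.0429 × log₂(0.0429) = 0.1948
  p(0,1)=1/14: -0.0714 × log₂(0.0714) = 0.2720
  p(0,2)=3/35: -0.0857 × log₂(0.0857) = 0.3038
  p(0,3)=3/35: -0.0857 × log₂(0.0857) = 0.3038
  p(1,0)=3/35: -0.0857 × log₂(0.0857) = 0.3038
  p(1,1)=1/10: -0.1000 × log₂(0.1000) = 0.3322
  p(1,2)=1/14: -0.0714 × log₂(0.0714) = 0.2720
  p(1,3)=3/35: -0.0857 × log₂(0.0857) = 0.3038
  p(2,0)=3/35: -0.0857 × log₂(0.0857) = 0.3038
  p(2,1)=3/70: -0.0429 × log₂(0.0429) = 0.1948
  p(2,2)=2/35: -0.0571 × log₂(0.0571) = 0.2360
  p(2,3)=1/35: -0.0286 × log₂(0.0286) = 0.1466
  p(3,0)=2/35: -0.0571 × log₂(0.0571) = 0.2360
  p(3,1)=1/70: -0.0143 × log₂(0.0143) = 0.0876
  p(3,2)=1/35: -0.0286 × log₂(0.0286) = 0.1466
  p(3,3)=2/35: -0.0571 × log₂(0.0571) = 0.2360
H(X,Y) = 3.8731 bits


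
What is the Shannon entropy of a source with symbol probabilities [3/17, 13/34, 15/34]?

H(X) = -Σ p(x) log₂ p(x)
  -3/17 × log₂(3/17) = 0.4416
  -13/34 × log₂(13/34) = 0.5303
  -15/34 × log₂(15/34) = 0.5208
H(X) = 1.4928 bits


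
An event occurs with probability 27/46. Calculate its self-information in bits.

Information content I(x) = -log₂(p(x))
I = -log₂(27/46) = -log₂(0.5870)
I = 0.7687 bits


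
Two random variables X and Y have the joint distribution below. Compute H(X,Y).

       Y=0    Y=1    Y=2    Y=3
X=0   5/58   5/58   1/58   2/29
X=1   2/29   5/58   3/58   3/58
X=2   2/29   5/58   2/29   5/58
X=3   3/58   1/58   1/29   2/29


H(X,Y) = -Σ p(x,y) log₂ p(x,y)
  p(0,0)=5/58: -0.0862 × log₂(0.0862) = 0.3048
  p(0,1)=5/58: -0.0862 × log₂(0.0862) = 0.3048
  p(0,2)=1/58: -0.0172 × log₂(0.0172) = 0.1010
  p(0,3)=2/29: -0.0690 × log₂(0.0690) = 0.2661
  p(1,0)=2/29: -0.0690 × log₂(0.0690) = 0.2661
  p(1,1)=5/58: -0.0862 × log₂(0.0862) = 0.3048
  p(1,2)=3/58: -0.0517 × log₂(0.0517) = 0.2210
  p(1,3)=3/58: -0.0517 × log₂(0.0517) = 0.2210
  p(2,0)=2/29: -0.0690 × log₂(0.0690) = 0.2661
  p(2,1)=5/58: -0.0862 × log₂(0.0862) = 0.3048
  p(2,2)=2/29: -0.0690 × log₂(0.0690) = 0.2661
  p(2,3)=5/58: -0.0862 × log₂(0.0862) = 0.3048
  p(3,0)=3/58: -0.0517 × log₂(0.0517) = 0.2210
  p(3,1)=1/58: -0.0172 × log₂(0.0172) = 0.1010
  p(3,2)=1/29: -0.0345 × log₂(0.0345) = 0.1675
  p(3,3)=2/29: -0.0690 × log₂(0.0690) = 0.2661
H(X,Y) = 3.8871 bits


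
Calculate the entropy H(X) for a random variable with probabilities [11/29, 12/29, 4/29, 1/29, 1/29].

H(X) = -Σ p(x) log₂ p(x)
  -11/29 × log₂(11/29) = 0.5305
  -12/29 × log₂(12/29) = 0.5268
  -4/29 × log₂(4/29) = 0.3942
  -1/29 × log₂(1/29) = 0.1675
  -1/29 × log₂(1/29) = 0.1675
H(X) = 1.7865 bits


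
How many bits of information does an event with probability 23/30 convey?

Information content I(x) = -log₂(p(x))
I = -log₂(23/30) = -log₂(0.7667)
I = 0.3833 bits


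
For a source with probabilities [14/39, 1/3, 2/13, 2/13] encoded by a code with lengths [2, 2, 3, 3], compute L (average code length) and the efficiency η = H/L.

Average length L = Σ p_i × l_i = 2.3077 bits
Entropy H = 1.8898 bits
Efficiency η = H/L × 100% = 81.89%


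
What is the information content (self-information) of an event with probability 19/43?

Information content I(x) = -log₂(p(x))
I = -log₂(19/43) = -log₂(0.4419)
I = 1.1783 bits


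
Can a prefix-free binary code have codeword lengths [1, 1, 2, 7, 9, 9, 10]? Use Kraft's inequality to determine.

Kraft inequality: Σ 2^(-l_i) ≤ 1 for prefix-free code
Calculating: 2^(-1) + 2^(-1) + 2^(-2) + 2^(-7) + 2^(-9) + 2^(-9) + 2^(-10)
= 0.5 + 0.5 + 0.25 + 0.0078125 + 0.001953125 + 0.001953125 + 0.0009765625
= 1.2627
Since 1.2627 > 1, prefix-free code does not exist


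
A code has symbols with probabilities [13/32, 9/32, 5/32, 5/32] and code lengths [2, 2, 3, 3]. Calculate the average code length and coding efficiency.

Average length L = Σ p_i × l_i = 2.3125 bits
Entropy H = 1.8796 bits
Efficiency η = H/L × 100% = 81.28%


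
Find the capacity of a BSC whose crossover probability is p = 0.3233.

For BSC with error probability p:
C = 1 - H(p) where H(p) is binary entropy
H(0.3233) = -0.3233 × log₂(0.3233) - 0.6767 × log₂(0.6767)
H(p) = 0.9079
C = 1 - 0.9079 = 0.0921 bits/use


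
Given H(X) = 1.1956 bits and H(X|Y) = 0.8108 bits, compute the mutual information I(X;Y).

I(X;Y) = H(X) - H(X|Y)
I(X;Y) = 1.1956 - 0.8108 = 0.3848 bits


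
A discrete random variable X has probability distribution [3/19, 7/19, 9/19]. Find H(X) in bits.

H(X) = -Σ p(x) log₂ p(x)
  -3/19 × log₂(3/19) = 0.4205
  -7/19 × log₂(7/19) = 0.5307
  -9/19 × log₂(9/19) = 0.5106
H(X) = 1.4618 bits


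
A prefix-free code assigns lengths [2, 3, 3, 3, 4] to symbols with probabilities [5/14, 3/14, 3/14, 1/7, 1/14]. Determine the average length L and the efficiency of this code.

Average length L = Σ p_i × l_i = 2.7143 bits
Entropy H = 2.1560 bits
Efficiency η = H/L × 100% = 79.43%


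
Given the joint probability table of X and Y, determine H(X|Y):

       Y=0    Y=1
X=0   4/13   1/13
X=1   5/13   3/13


H(X|Y) = Σ_y p(y) H(X|Y=y)
  p(Y=0) = 9/13, H(X|Y=0) = 0.9911
  p(Y=1) = 4/13, H(X|Y=1) = 0.8113
H(X|Y) = 0.6923×0.9911 + 0.3077×0.8113 = 0.9358 bits


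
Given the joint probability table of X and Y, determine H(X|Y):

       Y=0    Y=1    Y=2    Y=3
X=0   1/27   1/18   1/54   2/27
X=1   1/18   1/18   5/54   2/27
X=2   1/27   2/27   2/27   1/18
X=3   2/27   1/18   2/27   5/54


H(X|Y) = Σ_y p(y) H(X|Y=y)
  p(Y=0) = 11/54, H(X|Y=0) = 1.9363
  p(Y=1) = 13/54, H(X|Y=1) = 1.9878
  p(Y=2) = 7/27, H(X|Y=2) = 1.8352
  p(Y=3) = 8/27, H(X|Y=3) = 1.9772
H(X|Y) = 0.2037×1.9363 + 0.2407×1.9878 + 0.2593×1.8352 + 0.2963×1.9772 = 1.9346 bits


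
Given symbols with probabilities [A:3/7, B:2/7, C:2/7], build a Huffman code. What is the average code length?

Huffman tree construction:
Combine smallest probabilities repeatedly
Resulting codes:
  A: 0 (length 1)
  B: 10 (length 2)
  C: 11 (length 2)
Average length = Σ p(s) × length(s) = 1.5714 bits


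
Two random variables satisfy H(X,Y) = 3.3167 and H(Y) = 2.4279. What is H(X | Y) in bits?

Chain rule: H(X,Y) = H(X|Y) + H(Y)
H(X|Y) = H(X,Y) - H(Y) = 3.3167 - 2.4279 = 0.8888 bits


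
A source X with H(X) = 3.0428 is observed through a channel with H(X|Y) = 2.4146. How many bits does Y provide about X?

I(X;Y) = H(X) - H(X|Y)
I(X;Y) = 3.0428 - 2.4146 = 0.6282 bits


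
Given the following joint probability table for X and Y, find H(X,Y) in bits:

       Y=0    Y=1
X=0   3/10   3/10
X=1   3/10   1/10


H(X,Y) = -Σ p(x,y) log₂ p(x,y)
  p(0,0)=3/10: -0.3000 × log₂(0.3000) = 0.5211
  p(0,1)=3/10: -0.3000 × log₂(0.3000) = 0.5211
  p(1,0)=3/10: -0.3000 × log₂(0.3000) = 0.5211
  p(1,1)=1/10: -0.1000 × log₂(0.1000) = 0.3322
H(X,Y) = 1.8955 bits


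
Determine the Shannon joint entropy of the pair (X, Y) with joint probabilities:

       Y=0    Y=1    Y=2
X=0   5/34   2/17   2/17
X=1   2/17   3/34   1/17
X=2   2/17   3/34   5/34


H(X,Y) = -Σ p(x,y) log₂ p(x,y)
  p(0,0)=5/34: -0.1471 × log₂(0.1471) = 0.4067
  p(0,1)=2/17: -0.1176 × log₂(0.1176) = 0.3632
  p(0,2)=2/17: -0.1176 × log₂(0.1176) = 0.3632
  p(1,0)=2/17: -0.1176 × log₂(0.1176) = 0.3632
  p(1,1)=3/34: -0.0882 × log₂(0.0882) = 0.3090
  p(1,2)=1/17: -0.0588 × log₂(0.0588) = 0.2404
  p(2,0)=2/17: -0.1176 × log₂(0.1176) = 0.3632
  p(2,1)=3/34: -0.0882 × log₂(0.0882) = 0.3090
  p(2,2)=5/34: -0.1471 × log₂(0.1471) = 0.4067
H(X,Y) = 3.1248 bits


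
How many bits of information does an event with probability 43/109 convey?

Information content I(x) = -log₂(p(x))
I = -log₂(43/109) = -log₂(0.3945)
I = 1.3419 bits


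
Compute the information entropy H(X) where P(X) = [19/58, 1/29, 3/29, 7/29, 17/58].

H(X) = -Σ p(x) log₂ p(x)
  -19/58 × log₂(19/58) = 0.5274
  -1/29 × log₂(1/29) = 0.1675
  -3/29 × log₂(3/29) = 0.3386
  -7/29 × log₂(7/29) = 0.4950
  -17/58 × log₂(17/58) = 0.5189
H(X) = 2.0475 bits


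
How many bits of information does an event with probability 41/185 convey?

Information content I(x) = -log₂(p(x))
I = -log₂(41/185) = -log₂(0.2216)
I = 2.1738 bits


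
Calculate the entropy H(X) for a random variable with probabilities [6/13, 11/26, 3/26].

H(X) = -Σ p(x) log₂ p(x)
  -6/13 × log₂(6/13) = 0.5148
  -11/26 × log₂(11/26) = 0.5250
  -3/26 × log₂(3/26) = 0.3595
H(X) = 1.3994 bits


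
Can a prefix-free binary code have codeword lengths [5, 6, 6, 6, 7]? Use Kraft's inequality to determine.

Kraft inequality: Σ 2^(-l_i) ≤ 1 for prefix-free code
Calculating: 2^(-5) + 2^(-6) + 2^(-6) + 2^(-6) + 2^(-7)
= 0.03125 + 0.015625 + 0.015625 + 0.015625 + 0.0078125
= 0.0859
Since 0.0859 ≤ 1, prefix-free code exists


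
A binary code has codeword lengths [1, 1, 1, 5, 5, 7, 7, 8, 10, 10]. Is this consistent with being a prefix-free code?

Kraft inequality: Σ 2^(-l_i) ≤ 1 for prefix-free code
Calculating: 2^(-1) + 2^(-1) + 2^(-1) + 2^(-5) + 2^(-5) + 2^(-7) + 2^(-7) + 2^(-8) + 2^(-10) + 2^(-10)
= 0.5 + 0.5 + 0.5 + 0.03125 + 0.03125 + 0.0078125 + 0.0078125 + 0.00390625 + 0.0009765625 + 0.0009765625
= 1.5840
Since 1.5840 > 1, prefix-free code does not exist


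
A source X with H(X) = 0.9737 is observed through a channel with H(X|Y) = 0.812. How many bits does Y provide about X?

I(X;Y) = H(X) - H(X|Y)
I(X;Y) = 0.9737 - 0.812 = 0.1617 bits


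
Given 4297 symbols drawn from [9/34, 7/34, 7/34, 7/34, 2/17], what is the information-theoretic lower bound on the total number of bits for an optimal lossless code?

Entropy H = 2.2791 bits/symbol
Minimum bits = H × n = 2.2791 × 4297
= 9793.36 bits


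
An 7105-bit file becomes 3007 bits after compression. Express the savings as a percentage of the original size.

Space savings = (1 - Compressed/Original) × 100%
= (1 - 3007/7105) × 100%
= 57.68%


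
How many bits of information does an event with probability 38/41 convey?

Information content I(x) = -log₂(p(x))
I = -log₂(38/41) = -log₂(0.9268)
I = 0.1096 bits


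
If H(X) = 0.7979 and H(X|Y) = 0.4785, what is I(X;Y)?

I(X;Y) = H(X) - H(X|Y)
I(X;Y) = 0.7979 - 0.4785 = 0.3194 bits


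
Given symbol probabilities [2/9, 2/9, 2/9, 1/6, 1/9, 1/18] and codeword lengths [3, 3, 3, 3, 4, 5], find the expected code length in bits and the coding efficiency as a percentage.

Average length L = Σ p_i × l_i = 3.2222 bits
Entropy H = 2.4613 bits
Efficiency η = H/L × 100% = 76.39%


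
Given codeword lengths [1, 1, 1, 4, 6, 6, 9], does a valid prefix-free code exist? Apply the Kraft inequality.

Kraft inequality: Σ 2^(-l_i) ≤ 1 for prefix-free code
Calculating: 2^(-1) + 2^(-1) + 2^(-1) + 2^(-4) + 2^(-6) + 2^(-6) + 2^(-9)
= 0.5 + 0.5 + 0.5 + 0.0625 + 0.015625 + 0.015625 + 0.001953125
= 1.5957
Since 1.5957 > 1, prefix-free code does not exist


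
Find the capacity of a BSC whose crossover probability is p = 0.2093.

For BSC with error probability p:
C = 1 - H(p) where H(p) is binary entropy
H(0.2093) = -0.2093 × log₂(0.2093) - 0.7907 × log₂(0.7907)
H(p) = 0.7401
C = 1 - 0.7401 = 0.2599 bits/use


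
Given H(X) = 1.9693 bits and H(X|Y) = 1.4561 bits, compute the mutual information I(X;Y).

I(X;Y) = H(X) - H(X|Y)
I(X;Y) = 1.9693 - 1.4561 = 0.5132 bits


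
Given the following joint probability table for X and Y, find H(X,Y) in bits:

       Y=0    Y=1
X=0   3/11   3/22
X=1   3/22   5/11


H(X,Y) = -Σ p(x,y) log₂ p(x,y)
  p(0,0)=3/11: -0.2727 × log₂(0.2727) = 0.5112
  p(0,1)=3/22: -0.1364 × log₂(0.1364) = 0.3920
  p(1,0)=3/22: -0.1364 × log₂(0.1364) = 0.3920
  p(1,1)=5/11: -0.4545 × log₂(0.4545) = 0.5170
H(X,Y) = 1.8122 bits


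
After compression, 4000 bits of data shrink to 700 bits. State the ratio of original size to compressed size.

Compression ratio = Original / Compressed
= 4000 / 700 = 5.71:1


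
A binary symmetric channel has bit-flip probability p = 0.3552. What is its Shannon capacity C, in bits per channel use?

For BSC with error probability p:
C = 1 - H(p) where H(p) is binary entropy
H(0.3552) = -0.3552 × log₂(0.3552) - 0.6448 × log₂(0.6448)
H(p) = 0.9386
C = 1 - 0.9386 = 0.0614 bits/use


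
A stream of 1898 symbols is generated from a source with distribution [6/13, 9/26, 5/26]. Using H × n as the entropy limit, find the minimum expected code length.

Entropy H = 1.5020 bits/symbol
Minimum bits = H × n = 1.5020 × 1898
= 2850.86 bits


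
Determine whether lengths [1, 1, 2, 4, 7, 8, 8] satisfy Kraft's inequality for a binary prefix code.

Kraft inequality: Σ 2^(-l_i) ≤ 1 for prefix-free code
Calculating: 2^(-1) + 2^(-1) + 2^(-2) + 2^(-4) + 2^(-7) + 2^(-8) + 2^(-8)
= 0.5 + 0.5 + 0.25 + 0.0625 + 0.0078125 + 0.00390625 + 0.00390625
= 1.3281
Since 1.3281 > 1, prefix-free code does not exist


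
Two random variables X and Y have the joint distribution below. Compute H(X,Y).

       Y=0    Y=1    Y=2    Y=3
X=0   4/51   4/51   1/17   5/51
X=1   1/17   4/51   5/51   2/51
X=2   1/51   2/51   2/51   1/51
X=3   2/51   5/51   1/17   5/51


H(X,Y) = -Σ p(x,y) log₂ p(x,y)
  p(0,0)=4/51: -0.0784 × log₂(0.0784) = 0.2880
  p(0,1)=4/51: -0.0784 × log₂(0.0784) = 0.2880
  p(0,2)=1/17: -0.0588 × log₂(0.0588) = 0.2404
  p(0,3)=5/51: -0.0980 × log₂(0.0980) = 0.3285
  p(1,0)=1/17: -0.0588 × log₂(0.0588) = 0.2404
  p(1,1)=4/51: -0.0784 × log₂(0.0784) = 0.2880
  p(1,2)=5/51: -0.0980 × log₂(0.0980) = 0.3285
  p(1,3)=2/51: -0.0392 × log₂(0.0392) = 0.1832
  p(2,0)=1/51: -0.0196 × log₂(0.0196) = 0.1112
  p(2,1)=2/51: -0.0392 × log₂(0.0392) = 0.1832
  p(2,2)=2/51: -0.0392 × log₂(0.0392) = 0.1832
  p(2,3)=1/51: -0.0196 × log₂(0.0196) = 0.1112
  p(3,0)=2/51: -0.0392 × log₂(0.0392) = 0.1832
  p(3,1)=5/51: -0.0980 × log₂(0.0980) = 0.3285
  p(3,2)=1/17: -0.0588 × log₂(0.0588) = 0.2404
  p(3,3)=5/51: -0.0980 × log₂(0.0980) = 0.3285
H(X,Y) = 3.8547 bits


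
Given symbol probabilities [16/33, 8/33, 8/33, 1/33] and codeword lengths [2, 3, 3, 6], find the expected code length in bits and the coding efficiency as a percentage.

Average length L = Σ p_i × l_i = 2.6061 bits
Entropy H = 1.6505 bits
Efficiency η = H/L × 100% = 63.33%


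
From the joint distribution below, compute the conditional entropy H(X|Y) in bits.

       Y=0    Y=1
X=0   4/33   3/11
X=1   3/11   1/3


H(X|Y) = Σ_y p(y) H(X|Y=y)
  p(Y=0) = 13/33, H(X|Y=0) = 0.8905
  p(Y=1) = 20/33, H(X|Y=1) = 0.9928
H(X|Y) = 0.3939×0.8905 + 0.6061×0.9928 = 0.9525 bits


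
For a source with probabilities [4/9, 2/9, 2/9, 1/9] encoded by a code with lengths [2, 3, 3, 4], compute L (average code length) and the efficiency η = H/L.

Average length L = Σ p_i × l_i = 2.6667 bits
Entropy H = 1.8366 bits
Efficiency η = H/L × 100% = 68.87%


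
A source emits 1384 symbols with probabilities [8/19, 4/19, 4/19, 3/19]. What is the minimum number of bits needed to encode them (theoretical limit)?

Entropy H = 1.8924 bits/symbol
Minimum bits = H × n = 1.8924 × 1384
= 2619.09 bits


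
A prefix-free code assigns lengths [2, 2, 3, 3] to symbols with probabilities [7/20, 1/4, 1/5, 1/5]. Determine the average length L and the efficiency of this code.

Average length L = Σ p_i × l_i = 2.4000 bits
Entropy H = 1.9589 bits
Efficiency η = H/L × 100% = 81.62%


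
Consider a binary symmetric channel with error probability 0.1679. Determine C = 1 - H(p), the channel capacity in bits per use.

For BSC with error probability p:
C = 1 - H(p) where H(p) is binary entropy
H(0.1679) = -0.1679 × log₂(0.1679) - 0.8321 × log₂(0.8321)
H(p) = 0.6529
C = 1 - 0.6529 = 0.3471 bits/use


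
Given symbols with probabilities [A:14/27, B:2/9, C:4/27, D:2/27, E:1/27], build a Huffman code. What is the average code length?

Huffman tree construction:
Combine smallest probabilities repeatedly
Resulting codes:
  A: 1 (length 1)
  B: 00 (length 2)
  C: 011 (length 3)
  D: 0101 (length 4)
  E: 0100 (length 4)
Average length = Σ p(s) × length(s) = 1.8519 bits


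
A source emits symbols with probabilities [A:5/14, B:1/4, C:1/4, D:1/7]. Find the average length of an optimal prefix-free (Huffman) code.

Huffman tree construction:
Combine smallest probabilities repeatedly
Resulting codes:
  A: 11 (length 2)
  B: 01 (length 2)
  C: 10 (length 2)
  D: 00 (length 2)
Average length = Σ p(s) × length(s) = 2.0000 bits


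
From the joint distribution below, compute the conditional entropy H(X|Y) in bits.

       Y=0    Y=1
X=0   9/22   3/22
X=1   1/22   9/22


H(X|Y) = Σ_y p(y) H(X|Y=y)
  p(Y=0) = 5/11, H(X|Y=0) = 0.4690
  p(Y=1) = 6/11, H(X|Y=1) = 0.8113
H(X|Y) = 0.4545×0.4690 + 0.5455×0.8113 = 0.6557 bits


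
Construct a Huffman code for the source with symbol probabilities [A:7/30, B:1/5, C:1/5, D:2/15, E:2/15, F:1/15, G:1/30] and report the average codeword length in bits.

Huffman tree construction:
Combine smallest probabilities repeatedly
Resulting codes:
  A: 01 (length 2)
  B: 111 (length 3)
  C: 00 (length 2)
  D: 101 (length 3)
  E: 110 (length 3)
  F: 1001 (length 4)
  G: 1000 (length 4)
Average length = Σ p(s) × length(s) = 2.6667 bits


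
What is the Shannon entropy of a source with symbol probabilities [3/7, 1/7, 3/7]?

H(X) = -Σ p(x) log₂ p(x)
  -3/7 × log₂(3/7) = 0.5239
  -1/7 × log₂(1/7) = 0.4011
  -3/7 × log₂(3/7) = 0.5239
H(X) = 1.4488 bits


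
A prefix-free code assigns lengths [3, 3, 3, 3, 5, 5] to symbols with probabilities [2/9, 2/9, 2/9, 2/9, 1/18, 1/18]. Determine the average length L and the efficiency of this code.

Average length L = Σ p_i × l_i = 3.2222 bits
Entropy H = 2.3921 bits
Efficiency η = H/L × 100% = 74.24%


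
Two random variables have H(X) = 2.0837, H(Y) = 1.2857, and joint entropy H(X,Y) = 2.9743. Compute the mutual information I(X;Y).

I(X;Y) = H(X) + H(Y) - H(X,Y)
I(X;Y) = 2.0837 + 1.2857 - 2.9743 = 0.3951 bits


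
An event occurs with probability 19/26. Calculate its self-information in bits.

Information content I(x) = -log₂(p(x))
I = -log₂(19/26) = -log₂(0.7308)
I = 0.4525 bits


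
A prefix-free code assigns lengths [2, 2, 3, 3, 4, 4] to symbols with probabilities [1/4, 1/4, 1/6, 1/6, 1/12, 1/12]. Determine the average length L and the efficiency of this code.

Average length L = Σ p_i × l_i = 2.6667 bits
Entropy H = 2.4591 bits
Efficiency η = H/L × 100% = 92.22%


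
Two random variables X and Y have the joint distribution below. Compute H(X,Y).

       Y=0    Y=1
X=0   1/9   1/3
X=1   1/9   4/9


H(X,Y) = -Σ p(x,y) log₂ p(x,y)
  p(0,0)=1/9: -0.1111 × log₂(0.1111) = 0.3522
  p(0,1)=1/3: -0.3333 × log₂(0.3333) = 0.5283
  p(1,0)=1/9: -0.1111 × log₂(0.1111) = 0.3522
  p(1,1)=4/9: -0.4444 × log₂(0.4444) = 0.5200
H(X,Y) = 1.7527 bits


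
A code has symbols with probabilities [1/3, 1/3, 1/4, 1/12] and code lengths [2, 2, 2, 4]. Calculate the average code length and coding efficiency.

Average length L = Σ p_i × l_i = 2.1667 bits
Entropy H = 1.8554 bits
Efficiency η = H/L × 100% = 85.63%


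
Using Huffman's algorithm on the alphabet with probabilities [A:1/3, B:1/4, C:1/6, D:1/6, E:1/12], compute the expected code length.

Huffman tree construction:
Combine smallest probabilities repeatedly
Resulting codes:
  A: 11 (length 2)
  B: 01 (length 2)
  C: 101 (length 3)
  D: 00 (length 2)
  E: 100 (length 3)
Average length = Σ p(s) × length(s) = 2.2500 bits


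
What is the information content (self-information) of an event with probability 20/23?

Information content I(x) = -log₂(p(x))
I = -log₂(20/23) = -log₂(0.8696)
I = 0.2016 bits


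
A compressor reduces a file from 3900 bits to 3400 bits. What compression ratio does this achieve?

Compression ratio = Original / Compressed
= 3900 / 3400 = 1.15:1


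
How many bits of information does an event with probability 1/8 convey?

Information content I(x) = -log₂(p(x))
I = -log₂(1/8) = -log₂(0.1250)
I = 3.0000 bits


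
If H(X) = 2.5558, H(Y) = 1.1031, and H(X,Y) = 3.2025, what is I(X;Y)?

I(X;Y) = H(X) + H(Y) - H(X,Y)
I(X;Y) = 2.5558 + 1.1031 - 3.2025 = 0.4564 bits


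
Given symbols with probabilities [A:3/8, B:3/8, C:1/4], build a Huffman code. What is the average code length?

Huffman tree construction:
Combine smallest probabilities repeatedly
Resulting codes:
  A: 11 (length 2)
  B: 0 (length 1)
  C: 10 (length 2)
Average length = Σ p(s) × length(s) = 1.6250 bits


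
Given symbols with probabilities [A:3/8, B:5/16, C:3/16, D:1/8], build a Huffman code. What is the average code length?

Huffman tree construction:
Combine smallest probabilities repeatedly
Resulting codes:
  A: 0 (length 1)
  B: 10 (length 2)
  C: 111 (length 3)
  D: 110 (length 3)
Average length = Σ p(s) × length(s) = 1.9375 bits


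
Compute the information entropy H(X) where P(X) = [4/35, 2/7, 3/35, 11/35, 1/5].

H(X) = -Σ p(x) log₂ p(x)
  -4/35 × log₂(4/35) = 0.3576
  -2/7 × log₂(2/7) = 0.5164
  -3/35 × log₂(3/35) = 0.3038
  -11/35 × log₂(11/35) = 0.5248
  -1/5 × log₂(1/5) = 0.4644
H(X) = 2.1670 bits


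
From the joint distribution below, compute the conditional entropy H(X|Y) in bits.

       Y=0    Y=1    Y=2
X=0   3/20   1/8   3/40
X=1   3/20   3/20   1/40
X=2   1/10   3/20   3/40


H(X|Y) = Σ_y p(y) H(X|Y=y)
  p(Y=0) = 2/5, H(X|Y=0) = 1.5613
  p(Y=1) = 17/40, H(X|Y=1) = 1.5799
  p(Y=2) = 7/40, H(X|Y=2) = 1.4488
H(X|Y) = 0.4000×1.5613 + 0.4250×1.5799 + 0.1750×1.4488 = 1.5495 bits


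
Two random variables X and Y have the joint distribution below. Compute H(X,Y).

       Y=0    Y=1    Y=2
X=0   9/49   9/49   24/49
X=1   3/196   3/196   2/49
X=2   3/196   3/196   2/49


H(X,Y) = -Σ p(x,y) log₂ p(x,y)
  p(0,0)=9/49: -0.1837 × log₂(0.1837) = 0.4490
  p(0,1)=9/49: -0.1837 × log₂(0.1837) = 0.4490
  p(0,2)=24/49: -0.4898 × log₂(0.4898) = 0.5044
  p(1,0)=3/196: -0.0153 × log₂(0.0153) = 0.0923
  p(1,1)=3/196: -0.0153 × log₂(0.0153) = 0.0923
  p(1,2)=2/49: -0.0408 × log₂(0.0408) = 0.1884
  p(2,0)=3/196: -0.0153 × log₂(0.0153) = 0.0923
  p(2,1)=3/196: -0.0153 × log₂(0.0153) = 0.0923
  p(2,2)=2/49: -0.0408 × log₂(0.0408) = 0.1884
H(X,Y) = 2.1483 bits


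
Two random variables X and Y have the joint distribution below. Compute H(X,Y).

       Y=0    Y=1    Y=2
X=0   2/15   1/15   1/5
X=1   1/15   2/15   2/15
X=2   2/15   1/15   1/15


H(X,Y) = -Σ p(x,y) log₂ p(x,y)
  p(0,0)=2/15: -0.1333 × log₂(0.1333) = 0.3876
  p(0,1)=1/15: -0.0667 × log₂(0.0667) = 0.2605
  p(0,2)=1/5: -0.2000 × log₂(0.2000) = 0.4644
  p(1,0)=1/15: -0.0667 × log₂(0.0667) = 0.2605
  p(1,1)=2/15: -0.1333 × log₂(0.1333) = 0.3876
  p(1,2)=2/15: -0.1333 × log₂(0.1333) = 0.3876
  p(2,0)=2/15: -0.1333 × log₂(0.1333) = 0.3876
  p(2,1)=1/15: -0.0667 × log₂(0.0667) = 0.2605
  p(2,2)=1/15: -0.0667 × log₂(0.0667) = 0.2605
H(X,Y) = 3.0566 bits


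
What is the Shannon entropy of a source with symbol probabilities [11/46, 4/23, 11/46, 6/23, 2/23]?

H(X) = -Σ p(x) log₂ p(x)
  -11/46 × log₂(11/46) = 0.4936
  -4/23 × log₂(4/23) = 0.4389
  -11/46 × log₂(11/46) = 0.4936
  -6/23 × log₂(6/23) = 0.5057
  -2/23 × log₂(2/23) = 0.3064
H(X) = 2.2382 bits


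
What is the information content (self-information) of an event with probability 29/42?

Information content I(x) = -log₂(p(x))
I = -log₂(29/42) = -log₂(0.6905)
I = 0.5343 bits


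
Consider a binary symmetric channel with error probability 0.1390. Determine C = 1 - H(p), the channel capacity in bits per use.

For BSC with error probability p:
C = 1 - H(p) where H(p) is binary entropy
H(0.1390) = -0.1390 × log₂(0.1390) - 0.8610 × log₂(0.8610)
H(p) = 0.5816
C = 1 - 0.5816 = 0.4184 bits/use


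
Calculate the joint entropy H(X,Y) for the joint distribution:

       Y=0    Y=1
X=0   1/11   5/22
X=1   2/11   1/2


H(X,Y) = -Σ p(x,y) log₂ p(x,y)
  p(0,0)=1/11: -0.0909 × log₂(0.0909) = 0.3145
  p(0,1)=5/22: -0.2273 × log₂(0.2273) = 0.4858
  p(1,0)=2/11: -0.1818 × log₂(0.1818) = 0.4472
  p(1,1)=1/2: -0.5000 × log₂(0.5000) = 0.5000
H(X,Y) = 1.7475 bits


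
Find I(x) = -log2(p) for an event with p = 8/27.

Information content I(x) = -log₂(p(x))
I = -log₂(8/27) = -log₂(0.2963)
I = 1.7549 bits


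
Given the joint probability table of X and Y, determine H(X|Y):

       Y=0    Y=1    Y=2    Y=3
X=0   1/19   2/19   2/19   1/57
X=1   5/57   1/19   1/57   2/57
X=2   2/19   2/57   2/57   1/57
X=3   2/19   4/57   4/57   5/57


H(X|Y) = Σ_y p(y) H(X|Y=y)
  p(Y=0) = 20/57, H(X|Y=0) = 1.9527
  p(Y=1) = 5/19, H(X|Y=1) = 1.8892
  p(Y=2) = 13/57, H(X|Y=2) = 1.7381
  p(Y=3) = 3/19, H(X|Y=3) = 1.6577
H(X|Y) = 0.3509×1.9527 + 0.2632×1.8892 + 0.2281×1.7381 + 0.1579×1.6577 = 1.8405 bits


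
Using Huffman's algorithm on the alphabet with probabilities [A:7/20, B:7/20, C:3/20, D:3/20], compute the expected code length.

Huffman tree construction:
Combine smallest probabilities repeatedly
Resulting codes:
  A: 11 (length 2)
  B: 0 (length 1)
  C: 100 (length 3)
  D: 101 (length 3)
Average length = Σ p(s) × length(s) = 1.9500 bits


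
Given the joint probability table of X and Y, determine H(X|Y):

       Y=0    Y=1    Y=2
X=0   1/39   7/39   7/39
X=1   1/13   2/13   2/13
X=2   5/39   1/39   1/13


H(X|Y) = Σ_y p(y) H(X|Y=y)
  p(Y=0) = 3/13, H(X|Y=0) = 1.3516
  p(Y=1) = 14/39, H(X|Y=1) = 1.2958
  p(Y=2) = 16/39, H(X|Y=2) = 1.5052
H(X|Y) = 0.2308×1.3516 + 0.3590×1.2958 + 0.4103×1.5052 = 1.3946 bits


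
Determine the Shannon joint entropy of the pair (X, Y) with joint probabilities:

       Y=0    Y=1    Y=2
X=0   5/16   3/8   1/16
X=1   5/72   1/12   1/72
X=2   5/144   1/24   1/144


H(X,Y) = -Σ p(x,y) log₂ p(x,y)
  p(0,0)=5/16: -0.3125 × log₂(0.3125) = 0.5244
  p(0,1)=3/8: -0.3750 × log₂(0.3750) = 0.5306
  p(0,2)=1/16: -0.0625 × log₂(0.0625) = 0.2500
  p(1,0)=5/72: -0.0694 × log₂(0.0694) = 0.2672
  p(1,1)=1/12: -0.0833 × log₂(0.0833) = 0.2987
  p(1,2)=1/72: -0.0139 × log₂(0.0139) = 0.0857
  p(2,0)=5/144: -0.0347 × log₂(0.0347) = 0.1683
  p(2,1)=1/24: -0.0417 × log₂(0.0417) = 0.1910
  p(2,2)=1/144: -0.0069 × log₂(0.0069) = 0.0498
H(X,Y) = 2.3659 bits


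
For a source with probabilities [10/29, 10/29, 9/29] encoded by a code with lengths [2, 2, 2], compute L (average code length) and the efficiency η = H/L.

Average length L = Σ p_i × l_i = 2.0000 bits
Entropy H = 1.5832 bits
Efficiency η = H/L × 100% = 79.16%


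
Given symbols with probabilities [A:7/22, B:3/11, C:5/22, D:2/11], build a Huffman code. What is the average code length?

Huffman tree construction:
Combine smallest probabilities repeatedly
Resulting codes:
  A: 11 (length 2)
  B: 10 (length 2)
  C: 01 (length 2)
  D: 00 (length 2)
Average length = Σ p(s) × length(s) = 2.0000 bits


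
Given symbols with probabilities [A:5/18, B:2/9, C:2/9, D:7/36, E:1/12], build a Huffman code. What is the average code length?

Huffman tree construction:
Combine smallest probabilities repeatedly
Resulting codes:
  A: 10 (length 2)
  B: 00 (length 2)
  C: 01 (length 2)
  D: 111 (length 3)
  E: 110 (length 3)
Average length = Σ p(s) × length(s) = 2.2778 bits


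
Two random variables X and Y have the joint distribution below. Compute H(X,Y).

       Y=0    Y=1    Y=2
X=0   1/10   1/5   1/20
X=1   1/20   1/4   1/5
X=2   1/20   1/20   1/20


H(X,Y) = -Σ p(x,y) log₂ p(x,y)
  p(0,0)=1/10: -0.1000 × log₂(0.1000) = 0.3322
  p(0,1)=1/5: -0.2000 × log₂(0.2000) = 0.4644
  p(0,2)=1/20: -0.0500 × log₂(0.0500) = 0.2161
  p(1,0)=1/20: -0.0500 × log₂(0.0500) = 0.2161
  p(1,1)=1/4: -0.2500 × log₂(0.2500) = 0.5000
  p(1,2)=1/5: -0.2000 × log₂(0.2000) = 0.4644
  p(2,0)=1/20: -0.0500 × log₂(0.0500) = 0.2161
  p(2,1)=1/20: -0.0500 × log₂(0.0500) = 0.2161
  p(2,2)=1/20: -0.0500 × log₂(0.0500) = 0.2161
H(X,Y) = 2.8414 bits


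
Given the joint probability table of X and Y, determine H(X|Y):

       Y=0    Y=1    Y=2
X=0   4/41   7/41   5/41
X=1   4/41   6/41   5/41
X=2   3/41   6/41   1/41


H(X|Y) = Σ_y p(y) H(X|Y=y)
  p(Y=0) = 11/41, H(X|Y=0) = 1.5726
  p(Y=1) = 19/41, H(X|Y=1) = 1.5810
  p(Y=2) = 11/41, H(X|Y=2) = 1.3486
H(X|Y) = 0.2683×1.5726 + 0.4634×1.5810 + 0.2683×1.3486 = 1.5164 bits


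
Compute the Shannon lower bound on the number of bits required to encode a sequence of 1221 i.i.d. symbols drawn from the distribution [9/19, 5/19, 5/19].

Entropy H = 1.5243 bits/symbol
Minimum bits = H × n = 1.5243 × 1221
= 1861.19 bits


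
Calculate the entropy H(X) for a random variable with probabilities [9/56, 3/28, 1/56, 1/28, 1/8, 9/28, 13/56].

H(X) = -Σ p(x) log₂ p(x)
  -9/56 × log₂(9/56) = 0.4239
  -3/28 × log₂(3/28) = 0.3453
  -1/56 × log₂(1/56) = 0.1037
  -1/28 × log₂(1/28) = 0.1717
  -1/8 × log₂(1/8) = 0.3750
  -9/28 × log₂(9/28) = 0.5263
  -13/56 × log₂(13/56) = 0.4891
H(X) = 2.4349 bits


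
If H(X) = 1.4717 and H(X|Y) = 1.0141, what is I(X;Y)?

I(X;Y) = H(X) - H(X|Y)
I(X;Y) = 1.4717 - 1.0141 = 0.4576 bits


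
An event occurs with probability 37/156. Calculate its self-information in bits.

Information content I(x) = -log₂(p(x))
I = -log₂(37/156) = -log₂(0.2372)
I = 2.0759 bits


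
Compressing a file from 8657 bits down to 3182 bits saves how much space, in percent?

Space savings = (1 - Compressed/Original) × 100%
= (1 - 3182/8657) × 100%
= 63.24%


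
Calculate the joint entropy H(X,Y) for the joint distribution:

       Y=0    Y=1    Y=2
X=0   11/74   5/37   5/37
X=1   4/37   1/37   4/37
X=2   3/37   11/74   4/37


H(X,Y) = -Σ p(x,y) log₂ p(x,y)
  p(0,0)=11/74: -0.1486 × log₂(0.1486) = 0.4088
  p(0,1)=5/37: -0.1351 × log₂(0.1351) = 0.3902
  p(0,2)=5/37: -0.1351 × log₂(0.1351) = 0.3902
  p(1,0)=4/37: -0.1081 × log₂(0.1081) = 0.3470
  p(1,1)=1/37: -0.0270 × log₂(0.0270) = 0.1408
  p(1,2)=4/37: -0.1081 × log₂(0.1081) = 0.3470
  p(2,0)=3/37: -0.0811 × log₂(0.0811) = 0.2939
  p(2,1)=11/74: -0.1486 × log₂(0.1486) = 0.4088
  p(2,2)=4/37: -0.1081 × log₂(0.1081) = 0.3470
H(X,Y) = 3.0736 bits


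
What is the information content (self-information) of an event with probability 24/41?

Information content I(x) = -log₂(p(x))
I = -log₂(24/41) = -log₂(0.5854)
I = 0.7726 bits


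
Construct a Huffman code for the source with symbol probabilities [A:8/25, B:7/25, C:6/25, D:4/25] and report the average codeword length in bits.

Huffman tree construction:
Combine smallest probabilities repeatedly
Resulting codes:
  A: 11 (length 2)
  B: 10 (length 2)
  C: 01 (length 2)
  D: 00 (length 2)
Average length = Σ p(s) × length(s) = 2.0000 bits


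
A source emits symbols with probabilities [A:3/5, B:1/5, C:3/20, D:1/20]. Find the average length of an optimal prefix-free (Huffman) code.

Huffman tree construction:
Combine smallest probabilities repeatedly
Resulting codes:
  A: 1 (length 1)
  B: 00 (length 2)
  C: 011 (length 3)
  D: 010 (length 3)
Average length = Σ p(s) × length(s) = 1.6000 bits


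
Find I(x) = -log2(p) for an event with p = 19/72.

Information content I(x) = -log₂(p(x))
I = -log₂(19/72) = -log₂(0.2639)
I = 1.9220 bits


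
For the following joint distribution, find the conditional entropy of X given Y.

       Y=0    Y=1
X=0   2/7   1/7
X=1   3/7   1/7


H(X|Y) = Σ_y p(y) H(X|Y=y)
  p(Y=0) = 5/7, H(X|Y=0) = 0.9710
  p(Y=1) = 2/7, H(X|Y=1) = 1.0000
H(X|Y) = 0.7143×0.9710 + 0.2857×1.0000 = 0.9793 bits


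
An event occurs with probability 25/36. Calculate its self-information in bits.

Information content I(x) = -log₂(p(x))
I = -log₂(25/36) = -log₂(0.6944)
I = 0.5261 bits


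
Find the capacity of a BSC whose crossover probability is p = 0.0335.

For BSC with error probability p:
C = 1 - H(p) where H(p) is binary entropy
H(0.0335) = -0.0335 × log₂(0.0335) - 0.9665 × log₂(0.9665)
H(p) = 0.2117
C = 1 - 0.2117 = 0.7883 bits/use


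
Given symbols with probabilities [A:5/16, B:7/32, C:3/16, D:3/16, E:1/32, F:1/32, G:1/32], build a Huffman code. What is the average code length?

Huffman tree construction:
Combine smallest probabilities repeatedly
Resulting codes:
  A: 11 (length 2)
  B: 01 (length 2)
  C: 101 (length 3)
  D: 00 (length 2)
  E: 10010 (length 5)
  F: 10011 (length 5)
  G: 1000 (length 4)
Average length = Σ p(s) × length(s) = 2.4375 bits


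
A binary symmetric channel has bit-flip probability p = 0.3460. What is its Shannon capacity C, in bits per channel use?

For BSC with error probability p:
C = 1 - H(p) where H(p) is binary entropy
H(0.3460) = -0.3460 × log₂(0.3460) - 0.6540 × log₂(0.6540)
H(p) = 0.9304
C = 1 - 0.9304 = 0.0696 bits/use


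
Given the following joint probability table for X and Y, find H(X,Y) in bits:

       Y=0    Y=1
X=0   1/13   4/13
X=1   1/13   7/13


H(X,Y) = -Σ p(x,y) log₂ p(x,y)
  p(0,0)=1/13: -0.0769 × log₂(0.0769) = 0.2846
  p(0,1)=4/13: -0.3077 × log₂(0.3077) = 0.5232
  p(1,0)=1/13: -0.0769 × log₂(0.0769) = 0.2846
  p(1,1)=7/13: -0.5385 × log₂(0.5385) = 0.4809
H(X,Y) = 1.5734 bits


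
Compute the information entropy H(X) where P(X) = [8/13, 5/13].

H(X) = -Σ p(x) log₂ p(x)
  -8/13 × log₂(8/13) = 0.4310
  -5/13 × log₂(5/13) = 0.5302
H(X) = 0.9612 bits


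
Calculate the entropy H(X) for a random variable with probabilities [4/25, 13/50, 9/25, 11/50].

H(X) = -Σ p(x) log₂ p(x)
  -4/25 × log₂(4/25) = 0.4230
  -13/50 × log₂(13/50) = 0.5053
  -9/25 × log₂(9/25) = 0.5306
  -11/50 × log₂(11/50) = 0.4806
H(X) = 1.9395 bits


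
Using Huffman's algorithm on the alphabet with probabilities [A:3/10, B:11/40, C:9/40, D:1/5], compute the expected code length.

Huffman tree construction:
Combine smallest probabilities repeatedly
Resulting codes:
  A: 11 (length 2)
  B: 10 (length 2)
  C: 01 (length 2)
  D: 00 (length 2)
Average length = Σ p(s) × length(s) = 2.0000 bits


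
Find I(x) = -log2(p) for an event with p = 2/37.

Information content I(x) = -log₂(p(x))
I = -log₂(2/37) = -log₂(0.0541)
I = 4.2095 bits


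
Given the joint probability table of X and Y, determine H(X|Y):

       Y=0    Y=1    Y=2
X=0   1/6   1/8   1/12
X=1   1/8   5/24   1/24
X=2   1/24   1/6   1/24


H(X|Y) = Σ_y p(y) H(X|Y=y)
  p(Y=0) = 1/3, H(X|Y=0) = 1.4056
  p(Y=1) = 1/2, H(X|Y=1) = 1.5546
  p(Y=2) = 1/6, H(X|Y=2) = 1.5000
H(X|Y) = 0.3333×1.4056 + 0.5000×1.5546 + 0.1667×1.5000 = 1.4958 bits


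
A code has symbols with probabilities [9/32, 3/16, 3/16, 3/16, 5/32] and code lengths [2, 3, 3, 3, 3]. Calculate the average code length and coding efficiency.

Average length L = Σ p_i × l_i = 2.7188 bits
Entropy H = 2.2916 bits
Efficiency η = H/L × 100% = 84.29%


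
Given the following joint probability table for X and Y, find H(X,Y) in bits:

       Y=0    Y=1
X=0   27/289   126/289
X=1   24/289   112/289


H(X,Y) = -Σ p(x,y) log₂ p(x,y)
  p(0,0)=27/289: -0.0934 × log₂(0.0934) = 0.3195
  p(0,1)=126/289: -0.4360 × log₂(0.4360) = 0.5222
  p(1,0)=24/289: -0.0830 × log₂(0.0830) = 0.2981
  p(1,1)=112/289: -0.3875 × log₂(0.3875) = 0.5300
H(X,Y) = 1.6698 bits


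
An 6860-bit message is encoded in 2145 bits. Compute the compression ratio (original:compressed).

Compression ratio = Original / Compressed
= 6860 / 2145 = 3.20:1


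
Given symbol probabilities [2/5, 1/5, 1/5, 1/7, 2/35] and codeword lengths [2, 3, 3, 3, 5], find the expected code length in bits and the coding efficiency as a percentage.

Average length L = Σ p_i × l_i = 2.7143 bits
Entropy H = 2.0946 bits
Efficiency η = H/L × 100% = 77.17%


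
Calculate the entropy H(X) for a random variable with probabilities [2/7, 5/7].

H(X) = -Σ p(x) log₂ p(x)
  -2/7 × log₂(2/7) = 0.5164
  -5/7 × log₂(5/7) = 0.3467
H(X) = 0.8631 bits


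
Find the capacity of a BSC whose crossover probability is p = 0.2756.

For BSC with error probability p:
C = 1 - H(p) where H(p) is binary entropy
H(0.2756) = -0.2756 × log₂(0.2756) - 0.7244 × log₂(0.7244)
H(p) = 0.8494
C = 1 - 0.8494 = 0.1506 bits/use


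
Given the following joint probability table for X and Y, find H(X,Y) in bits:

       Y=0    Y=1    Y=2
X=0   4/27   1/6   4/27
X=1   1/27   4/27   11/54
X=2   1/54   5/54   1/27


H(X,Y) = -Σ p(x,y) log₂ p(x,y)
  p(0,0)=4/27: -0.1481 × log₂(0.1481) = 0.4081
  p(0,1)=1/6: -0.1667 × log₂(0.1667) = 0.4308
  p(0,2)=4/27: -0.1481 × log₂(0.1481) = 0.4081
  p(1,0)=1/27: -0.0370 × log₂(0.0370) = 0.1761
  p(1,1)=4/27: -0.1481 × log₂(0.1481) = 0.4081
  p(1,2)=11/54: -0.2037 × log₂(0.2037) = 0.4676
  p(2,0)=1/54: -0.0185 × log₂(0.0185) = 0.1066
  p(2,1)=5/54: -0.0926 × log₂(0.0926) = 0.3179
  p(2,2)=1/27: -0.0370 × log₂(0.0370) = 0.1761
H(X,Y) = 2.8995 bits


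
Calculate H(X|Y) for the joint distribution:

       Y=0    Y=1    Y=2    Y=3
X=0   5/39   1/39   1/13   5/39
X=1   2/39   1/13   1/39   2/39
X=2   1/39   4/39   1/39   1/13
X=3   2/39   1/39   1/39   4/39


H(X|Y) = Σ_y p(y) H(X|Y=y)
  p(Y=0) = 10/39, H(X|Y=0) = 1.7610
  p(Y=1) = 3/13, H(X|Y=1) = 1.7527
  p(Y=2) = 2/13, H(X|Y=2) = 1.7925
  p(Y=3) = 14/39, H(X|Y=3) = 1.9242
H(X|Y) = 0.2564×1.7610 + 0.2308×1.7527 + 0.1538×1.7925 + 0.3590×1.9242 = 1.8225 bits
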